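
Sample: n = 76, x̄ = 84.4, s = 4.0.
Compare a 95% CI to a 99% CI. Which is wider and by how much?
99% CI is wider by 0.60

df = 75
95% CI: t* = 1.992, (83.49, 85.31), width = 2 · t* · s/√n = 1.83
99% CI: t* = 2.643, (83.19, 85.61), width = 2 · t* · s/√n = 2.43

The 99% CI is wider by 2.43 - 1.83 = 0.60.
Higher confidence requires a wider interval.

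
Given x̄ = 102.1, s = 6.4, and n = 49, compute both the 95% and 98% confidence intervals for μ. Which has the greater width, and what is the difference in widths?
98% CI is wider by 0.72

df = 48
95% CI: t* = 2.011, (100.26, 103.94), width = 2 · t* · s/√n = 3.68
98% CI: t* = 2.407, (99.90, 104.30), width = 2 · t* · s/√n = 4.40

The 98% CI is wider by 4.40 - 3.68 = 0.72.
Higher confidence requires a wider interval.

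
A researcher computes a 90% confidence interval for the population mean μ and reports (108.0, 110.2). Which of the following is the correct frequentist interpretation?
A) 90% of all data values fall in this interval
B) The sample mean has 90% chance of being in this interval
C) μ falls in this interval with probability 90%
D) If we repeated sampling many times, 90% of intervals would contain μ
D

A) Wrong — a CI is about the parameter μ, not individual data values.
B) Wrong — x̄ is observed and sits in the interval by construction.
C) Wrong — μ is fixed; the randomness lives in the interval, not in μ.
D) Correct — this is the frequentist long-run coverage interpretation.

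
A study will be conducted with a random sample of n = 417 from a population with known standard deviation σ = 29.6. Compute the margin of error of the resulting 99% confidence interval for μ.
Margin of error = 3.73

Margin of error = z* · σ/√n
= 2.576 · 29.6/√417
= 2.576 · 29.6/20.4206
= 3.73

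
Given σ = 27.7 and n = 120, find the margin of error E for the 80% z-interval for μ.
Margin of error = 3.24

Margin of error = z* · σ/√n
= 1.282 · 27.7/√120
= 1.282 · 27.7/10.9545
= 3.24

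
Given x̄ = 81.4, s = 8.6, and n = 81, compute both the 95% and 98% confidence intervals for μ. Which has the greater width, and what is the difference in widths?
98% CI is wider by 0.74

df = 80
95% CI: t* = 1.990, (79.50, 83.30), width = 2 · t* · s/√n = 3.80
98% CI: t* = 2.374, (79.13, 83.67), width = 2 · t* · s/√n = 4.54

The 98% CI is wider by 4.54 - 3.80 = 0.74.
Higher confidence requires a wider interval.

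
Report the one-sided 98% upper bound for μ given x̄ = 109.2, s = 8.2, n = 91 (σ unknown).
μ ≤ 110.99

Upper bound (one-sided):
t* = 2.084 (one-sided for 98%)
Upper bound = x̄ + t* · s/√n = 109.2 + 2.084 · 8.2/√91 = 110.99

We are 98% confident that μ ≤ 110.99.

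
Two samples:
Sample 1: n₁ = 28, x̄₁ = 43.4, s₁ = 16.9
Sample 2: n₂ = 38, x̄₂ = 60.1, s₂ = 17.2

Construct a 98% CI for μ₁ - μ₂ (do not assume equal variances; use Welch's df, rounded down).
(-26.84, -6.56)

Difference: x̄₁ - x̄₂ = -16.70
SE = √(s₁²/n₁ + s₂²/n₂) = √(16.9²/28 + 17.2²/38) = 4.2409
df = 58.90 → 58 (Welch–Satterthwaite, rounded down)
t* = 2.392

CI: -16.70 ± 2.392 · 4.2409 = -16.70 ± 10.14 = (-26.84, -6.56)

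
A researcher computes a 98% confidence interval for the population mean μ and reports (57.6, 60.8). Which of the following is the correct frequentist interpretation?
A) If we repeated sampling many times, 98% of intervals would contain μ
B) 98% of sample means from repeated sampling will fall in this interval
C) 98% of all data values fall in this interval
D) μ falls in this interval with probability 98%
A

A) Correct — this is the frequentist long-run coverage interpretation.
B) Wrong — coverage applies to intervals containing μ, not to future x̄ values.
C) Wrong — a CI is about the parameter μ, not individual data values.
D) Wrong — μ is fixed; the randomness lives in the interval, not in μ.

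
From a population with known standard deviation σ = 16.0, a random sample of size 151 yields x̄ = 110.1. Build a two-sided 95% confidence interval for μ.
(107.55, 112.65)

z-interval (σ known):
z* = 1.960 for 95% confidence

Margin of error = z* · σ/√n = 1.960 · 16.0/√151 = 2.55

CI: (110.1 - 2.55, 110.1 + 2.55) = (107.55, 112.65)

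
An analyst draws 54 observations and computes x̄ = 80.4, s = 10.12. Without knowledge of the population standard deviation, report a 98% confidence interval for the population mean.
(77.10, 83.70)

t-interval (σ unknown):
df = n - 1 = 53
t* = 2.399 for 98% confidence

Margin of error = t* · s/√n = 2.399 · 10.12/√54 = 3.30

CI: (77.10, 83.70)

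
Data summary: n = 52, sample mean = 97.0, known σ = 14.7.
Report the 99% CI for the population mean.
(91.75, 102.25)

z-interval (σ known):
z* = 2.576 for 99% confidence

Margin of error = z* · σ/√n = 2.576 · 14.7/√52 = 5.25

CI: (97.0 - 5.25, 97.0 + 5.25) = (91.75, 102.25)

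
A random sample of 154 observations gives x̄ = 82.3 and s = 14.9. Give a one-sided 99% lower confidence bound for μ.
μ ≥ 79.48

Lower bound (one-sided):
t* = 2.351 (one-sided for 99%)
Lower bound = x̄ - t* · s/√n = 82.3 - 2.351 · 14.9/√154 = 79.48

We are 99% confident that μ ≥ 79.48.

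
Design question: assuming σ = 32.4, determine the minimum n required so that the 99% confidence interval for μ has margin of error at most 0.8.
n ≥ 10885

For margin E ≤ 0.8:
n ≥ (z* · σ / E)²
n ≥ (2.576 · 32.4 / 0.8)²
n ≥ 10884.33

Minimum n = 10885 (rounding up)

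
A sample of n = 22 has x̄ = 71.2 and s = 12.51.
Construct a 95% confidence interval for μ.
(65.65, 76.75)

t-interval (σ unknown):
df = n - 1 = 21
t* = 2.080 for 95% confidence

Margin of error = t* · s/√n = 2.080 · 12.51/√22 = 5.55

CI: (65.65, 76.75)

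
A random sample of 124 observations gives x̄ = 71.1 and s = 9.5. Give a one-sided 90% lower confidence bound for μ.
μ ≥ 70.00

Lower bound (one-sided):
t* = 1.288 (one-sided for 90%)
Lower bound = x̄ - t* · s/√n = 71.1 - 1.288 · 9.5/√124 = 70.00

We are 90% confident that μ ≥ 70.00.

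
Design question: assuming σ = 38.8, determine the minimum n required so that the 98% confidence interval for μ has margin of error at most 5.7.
n ≥ 251

For margin E ≤ 5.7:
n ≥ (z* · σ / E)²
n ≥ (2.326 · 38.8 / 5.7)²
n ≥ 250.69

Minimum n = 251 (rounding up)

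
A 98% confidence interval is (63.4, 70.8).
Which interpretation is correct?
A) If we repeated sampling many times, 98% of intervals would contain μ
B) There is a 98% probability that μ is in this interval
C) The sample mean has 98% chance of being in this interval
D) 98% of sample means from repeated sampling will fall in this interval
A

A) Correct — this is the frequentist long-run coverage interpretation.
B) Wrong — μ is fixed; the randomness lives in the interval, not in μ.
C) Wrong — x̄ is observed and sits in the interval by construction.
D) Wrong — coverage applies to intervals containing μ, not to future x̄ values.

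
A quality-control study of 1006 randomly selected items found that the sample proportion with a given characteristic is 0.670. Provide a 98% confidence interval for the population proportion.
(0.636, 0.704)

Proportion CI:
SE = √(p̂(1-p̂)/n) = √(0.670 · 0.330 / 1006) = 0.01483

z* = 2.326
Margin = z* · SE = 2.326 · 0.01483 = 0.0345

CI: 0.670 ± 0.0345 = (0.636, 0.704)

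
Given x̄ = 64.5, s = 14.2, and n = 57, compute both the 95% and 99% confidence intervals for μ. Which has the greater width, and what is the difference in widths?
99% CI is wider by 2.50

df = 56
95% CI: t* = 2.003, (60.73, 68.27), width = 2 · t* · s/√n = 7.53
99% CI: t* = 2.667, (59.48, 69.52), width = 2 · t* · s/√n = 10.03

The 99% CI is wider by 10.03 - 7.53 = 2.50.
Higher confidence requires a wider interval.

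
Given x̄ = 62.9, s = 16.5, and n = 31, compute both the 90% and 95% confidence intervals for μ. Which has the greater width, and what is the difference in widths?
95% CI is wider by 2.04

df = 30
90% CI: t* = 1.697, (57.87, 67.93), width = 2 · t* · s/√n = 10.06
95% CI: t* = 2.042, (56.85, 68.95), width = 2 · t* · s/√n = 12.10

The 95% CI is wider by 12.10 - 10.06 = 2.04.
Higher confidence requires a wider interval.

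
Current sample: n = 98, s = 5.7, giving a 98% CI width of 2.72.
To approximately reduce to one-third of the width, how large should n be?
n ≈ 882

CI width ∝ 1/√n
To reduce width by factor 3, need √n to grow by 3 → need 3² = 9 times as many samples.

Current: n = 98, width = 2.72
New: n = 882, width ≈ 0.89

Width reduced by factor of 2.72/0.89 = 3.06.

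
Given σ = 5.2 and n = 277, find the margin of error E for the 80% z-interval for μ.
Margin of error = 0.40

Margin of error = z* · σ/√n
= 1.282 · 5.2/√277
= 1.282 · 5.2/16.6433
= 0.40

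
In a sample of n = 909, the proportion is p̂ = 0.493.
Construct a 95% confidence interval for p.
(0.460, 0.526)

Proportion CI:
SE = √(p̂(1-p̂)/n) = √(0.493 · 0.507 / 909) = 0.01658

z* = 1.960
Margin = z* · SE = 1.960 · 0.01658 = 0.0325

CI: 0.493 ± 0.0325 = (0.460, 0.526)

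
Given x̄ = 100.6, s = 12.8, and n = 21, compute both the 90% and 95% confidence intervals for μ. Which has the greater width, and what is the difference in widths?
95% CI is wider by 2.01

df = 20
90% CI: t* = 1.725, (95.78, 105.42), width = 2 · t* · s/√n = 9.64
95% CI: t* = 2.086, (94.77, 106.43), width = 2 · t* · s/√n = 11.65

The 95% CI is wider by 11.65 - 9.64 = 2.01.
Higher confidence requires a wider interval.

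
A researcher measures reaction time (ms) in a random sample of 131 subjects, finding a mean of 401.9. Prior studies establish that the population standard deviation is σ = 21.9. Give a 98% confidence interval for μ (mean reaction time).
(397.45, 406.35)

z-interval (σ known):
z* = 2.326 for 98% confidence

Margin of error = z* · σ/√n = 2.326 · 21.9/√131 = 4.45

CI: (401.9 - 4.45, 401.9 + 4.45) = (397.45, 406.35)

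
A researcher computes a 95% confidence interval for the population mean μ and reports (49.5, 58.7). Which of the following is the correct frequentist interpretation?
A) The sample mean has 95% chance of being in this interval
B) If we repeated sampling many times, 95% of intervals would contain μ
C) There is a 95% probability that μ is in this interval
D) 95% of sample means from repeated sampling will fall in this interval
B

A) Wrong — x̄ is observed and sits in the interval by construction.
B) Correct — this is the frequentist long-run coverage interpretation.
C) Wrong — μ is fixed; the randomness lives in the interval, not in μ.
D) Wrong — coverage applies to intervals containing μ, not to future x̄ values.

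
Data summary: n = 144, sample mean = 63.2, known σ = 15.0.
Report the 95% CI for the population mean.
(60.75, 65.65)

z-interval (σ known):
z* = 1.960 for 95% confidence

Margin of error = z* · σ/√n = 1.960 · 15.0/√144 = 2.45

CI: (63.2 - 2.45, 63.2 + 2.45) = (60.75, 65.65)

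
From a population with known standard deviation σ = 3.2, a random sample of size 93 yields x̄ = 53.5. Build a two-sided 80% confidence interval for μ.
(53.07, 53.93)

z-interval (σ known):
z* = 1.282 for 80% confidence

Margin of error = z* · σ/√n = 1.282 · 3.2/√93 = 0.43

CI: (53.5 - 0.43, 53.5 + 0.43) = (53.07, 53.93)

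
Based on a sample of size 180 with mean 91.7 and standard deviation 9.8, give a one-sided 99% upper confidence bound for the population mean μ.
μ ≤ 93.41

Upper bound (one-sided):
t* = 2.347 (one-sided for 99%)
Upper bound = x̄ + t* · s/√n = 91.7 + 2.347 · 9.8/√180 = 93.41

We are 99% confident that μ ≤ 93.41.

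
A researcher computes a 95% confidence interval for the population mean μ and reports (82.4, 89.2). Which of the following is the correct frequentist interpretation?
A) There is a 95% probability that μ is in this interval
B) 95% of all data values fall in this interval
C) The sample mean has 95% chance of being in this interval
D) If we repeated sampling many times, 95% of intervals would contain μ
D

A) Wrong — μ is fixed; the randomness lives in the interval, not in μ.
B) Wrong — a CI is about the parameter μ, not individual data values.
C) Wrong — x̄ is observed and sits in the interval by construction.
D) Correct — this is the frequentist long-run coverage interpretation.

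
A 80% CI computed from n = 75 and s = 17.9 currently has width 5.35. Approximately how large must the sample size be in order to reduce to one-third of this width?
n ≈ 675

CI width ∝ 1/√n
To reduce width by factor 3, need √n to grow by 3 → need 3² = 9 times as many samples.

Current: n = 75, width = 5.35
New: n = 675, width ≈ 1.77

Width reduced by factor of 5.35/1.77 = 3.02.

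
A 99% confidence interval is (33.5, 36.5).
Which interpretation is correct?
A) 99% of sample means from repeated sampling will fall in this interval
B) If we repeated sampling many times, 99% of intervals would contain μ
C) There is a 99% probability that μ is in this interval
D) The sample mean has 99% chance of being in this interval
B

A) Wrong — coverage applies to intervals containing μ, not to future x̄ values.
B) Correct — this is the frequentist long-run coverage interpretation.
C) Wrong — μ is fixed; the randomness lives in the interval, not in μ.
D) Wrong — x̄ is observed and sits in the interval by construction.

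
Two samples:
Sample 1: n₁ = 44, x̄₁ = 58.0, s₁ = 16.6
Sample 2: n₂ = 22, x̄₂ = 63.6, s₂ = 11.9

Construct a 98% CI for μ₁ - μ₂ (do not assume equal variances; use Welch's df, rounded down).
(-14.14, 2.94)

Difference: x̄₁ - x̄₂ = -5.60
SE = √(s₁²/n₁ + s₂²/n₂) = √(16.6²/44 + 11.9²/22) = 3.5636
df = 55.90 → 55 (Welch–Satterthwaite, rounded down)
t* = 2.396

CI: -5.60 ± 2.396 · 3.5636 = -5.60 ± 8.54 = (-14.14, 2.94)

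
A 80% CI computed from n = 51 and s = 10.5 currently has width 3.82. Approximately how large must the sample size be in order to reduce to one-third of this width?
n ≈ 459

CI width ∝ 1/√n
To reduce width by factor 3, need √n to grow by 3 → need 3² = 9 times as many samples.

Current: n = 51, width = 3.82
New: n = 459, width ≈ 1.26

Width reduced by factor of 3.82/1.26 = 3.03.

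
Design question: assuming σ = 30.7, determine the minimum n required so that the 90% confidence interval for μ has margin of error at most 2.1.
n ≥ 579

For margin E ≤ 2.1:
n ≥ (z* · σ / E)²
n ≥ (1.645 · 30.7 / 2.1)²
n ≥ 578.32

Minimum n = 579 (rounding up)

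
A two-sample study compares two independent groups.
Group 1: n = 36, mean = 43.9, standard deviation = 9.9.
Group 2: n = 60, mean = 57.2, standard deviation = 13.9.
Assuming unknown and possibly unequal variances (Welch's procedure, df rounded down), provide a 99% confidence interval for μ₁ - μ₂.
(-19.71, -6.89)

Difference: x̄₁ - x̄₂ = -13.30
SE = √(s₁²/n₁ + s₂²/n₂) = √(9.9²/36 + 13.9²/60) = 2.4378
df = 91.13 → 91 (Welch–Satterthwaite, rounded down)
t* = 2.631

CI: -13.30 ± 2.631 · 2.4378 = -13.30 ± 6.41 = (-19.71, -6.89)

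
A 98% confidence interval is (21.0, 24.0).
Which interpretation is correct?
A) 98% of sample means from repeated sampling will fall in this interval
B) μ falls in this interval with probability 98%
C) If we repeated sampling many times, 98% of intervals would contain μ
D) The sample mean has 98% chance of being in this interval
C

A) Wrong — coverage applies to intervals containing μ, not to future x̄ values.
B) Wrong — μ is fixed; the randomness lives in the interval, not in μ.
C) Correct — this is the frequentist long-run coverage interpretation.
D) Wrong — x̄ is observed and sits in the interval by construction.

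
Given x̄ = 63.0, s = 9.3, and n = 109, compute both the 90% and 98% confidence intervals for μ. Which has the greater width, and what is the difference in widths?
98% CI is wider by 1.25

df = 108
90% CI: t* = 1.659, (61.52, 64.48), width = 2 · t* · s/√n = 2.96
98% CI: t* = 2.361, (60.90, 65.10), width = 2 · t* · s/√n = 4.21

The 98% CI is wider by 4.21 - 2.96 = 1.25.
Higher confidence requires a wider interval.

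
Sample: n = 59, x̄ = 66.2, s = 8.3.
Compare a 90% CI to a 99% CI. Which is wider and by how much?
99% CI is wider by 2.15

df = 58
90% CI: t* = 1.672, (64.39, 68.01), width = 2 · t* · s/√n = 3.61
99% CI: t* = 2.663, (63.32, 69.08), width = 2 · t* · s/√n = 5.76

The 99% CI is wider by 5.76 - 3.61 = 2.15.
Higher confidence requires a wider interval.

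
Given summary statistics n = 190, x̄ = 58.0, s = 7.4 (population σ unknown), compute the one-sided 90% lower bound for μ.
μ ≥ 57.31

Lower bound (one-sided):
t* = 1.286 (one-sided for 90%)
Lower bound = x̄ - t* · s/√n = 58.0 - 1.286 · 7.4/√190 = 57.31

We are 90% confident that μ ≥ 57.31.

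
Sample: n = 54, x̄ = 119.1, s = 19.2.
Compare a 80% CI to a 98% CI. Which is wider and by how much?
98% CI is wider by 5.76

df = 53
80% CI: t* = 1.298, (115.71, 122.49), width = 2 · t* · s/√n = 6.78
98% CI: t* = 2.399, (112.83, 125.37), width = 2 · t* · s/√n = 12.54

The 98% CI is wider by 12.54 - 6.78 = 5.76.
Higher confidence requires a wider interval.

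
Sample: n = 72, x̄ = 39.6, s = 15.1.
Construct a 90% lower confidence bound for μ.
μ ≥ 37.30

Lower bound (one-sided):
t* = 1.294 (one-sided for 90%)
Lower bound = x̄ - t* · s/√n = 39.6 - 1.294 · 15.1/√72 = 37.30

We are 90% confident that μ ≥ 37.30.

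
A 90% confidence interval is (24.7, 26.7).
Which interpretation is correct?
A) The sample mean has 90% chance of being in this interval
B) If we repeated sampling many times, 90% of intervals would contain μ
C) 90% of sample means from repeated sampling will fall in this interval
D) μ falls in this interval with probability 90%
B

A) Wrong — x̄ is observed and sits in the interval by construction.
B) Correct — this is the frequentist long-run coverage interpretation.
C) Wrong — coverage applies to intervals containing μ, not to future x̄ values.
D) Wrong — μ is fixed; the randomness lives in the interval, not in μ.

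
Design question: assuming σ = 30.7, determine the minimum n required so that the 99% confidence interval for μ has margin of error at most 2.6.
n ≥ 926

For margin E ≤ 2.6:
n ≥ (z* · σ / E)²
n ≥ (2.576 · 30.7 / 2.6)²
n ≥ 925.17

Minimum n = 926 (rounding up)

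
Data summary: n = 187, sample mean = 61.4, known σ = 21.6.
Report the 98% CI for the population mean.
(57.73, 65.07)

z-interval (σ known):
z* = 2.326 for 98% confidence

Margin of error = z* · σ/√n = 2.326 · 21.6/√187 = 3.67

CI: (61.4 - 3.67, 61.4 + 3.67) = (57.73, 65.07)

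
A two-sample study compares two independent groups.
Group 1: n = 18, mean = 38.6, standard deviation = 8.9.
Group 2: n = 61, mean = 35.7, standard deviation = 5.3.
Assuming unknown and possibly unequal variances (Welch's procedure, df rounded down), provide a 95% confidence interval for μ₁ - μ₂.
(-1.70, 7.50)

Difference: x̄₁ - x̄₂ = 2.90
SE = √(s₁²/n₁ + s₂²/n₂) = √(8.9²/18 + 5.3²/61) = 2.2048
df = 20.68 → 20 (Welch–Satterthwaite, rounded down)
t* = 2.086

CI: 2.90 ± 2.086 · 2.2048 = 2.90 ± 4.60 = (-1.70, 7.50)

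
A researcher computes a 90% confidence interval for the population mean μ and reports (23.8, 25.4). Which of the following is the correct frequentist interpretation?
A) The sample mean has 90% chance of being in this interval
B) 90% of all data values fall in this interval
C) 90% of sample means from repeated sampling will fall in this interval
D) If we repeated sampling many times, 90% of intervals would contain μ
D

A) Wrong — x̄ is observed and sits in the interval by construction.
B) Wrong — a CI is about the parameter μ, not individual data values.
C) Wrong — coverage applies to intervals containing μ, not to future x̄ values.
D) Correct — this is the frequentist long-run coverage interpretation.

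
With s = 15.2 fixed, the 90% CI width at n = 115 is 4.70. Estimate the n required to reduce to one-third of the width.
n ≈ 1035

CI width ∝ 1/√n
To reduce width by factor 3, need √n to grow by 3 → need 3² = 9 times as many samples.

Current: n = 115, width = 4.70
New: n = 1035, width ≈ 1.56

Width reduced by factor of 4.70/1.56 = 3.01.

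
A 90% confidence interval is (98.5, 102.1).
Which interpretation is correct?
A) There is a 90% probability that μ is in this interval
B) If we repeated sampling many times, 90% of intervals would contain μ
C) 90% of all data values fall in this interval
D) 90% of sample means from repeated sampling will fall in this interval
B

A) Wrong — μ is fixed; the randomness lives in the interval, not in μ.
B) Correct — this is the frequentist long-run coverage interpretation.
C) Wrong — a CI is about the parameter μ, not individual data values.
D) Wrong — coverage applies to intervals containing μ, not to future x̄ values.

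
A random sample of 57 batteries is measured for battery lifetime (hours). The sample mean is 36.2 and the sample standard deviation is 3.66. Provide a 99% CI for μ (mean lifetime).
(34.91, 37.49)

t-interval (σ unknown):
df = n - 1 = 56
t* = 2.667 for 99% confidence

Margin of error = t* · s/√n = 2.667 · 3.66/√57 = 1.29

CI: (34.91, 37.49)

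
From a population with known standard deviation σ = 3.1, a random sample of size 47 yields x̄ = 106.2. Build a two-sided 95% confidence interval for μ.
(105.31, 107.09)

z-interval (σ known):
z* = 1.960 for 95% confidence

Margin of error = z* · σ/√n = 1.960 · 3.1/√47 = 0.89

CI: (106.2 - 0.89, 106.2 + 0.89) = (105.31, 107.09)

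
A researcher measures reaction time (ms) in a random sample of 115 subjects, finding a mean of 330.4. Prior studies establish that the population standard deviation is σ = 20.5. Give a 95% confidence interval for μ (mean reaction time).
(326.65, 334.15)

z-interval (σ known):
z* = 1.960 for 95% confidence

Margin of error = z* · σ/√n = 1.960 · 20.5/√115 = 3.75

CI: (330.4 - 3.75, 330.4 + 3.75) = (326.65, 334.15)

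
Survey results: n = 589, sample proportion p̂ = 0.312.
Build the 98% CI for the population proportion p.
(0.268, 0.356)

Proportion CI:
SE = √(p̂(1-p̂)/n) = √(0.312 · 0.688 / 589) = 0.01909

z* = 2.326
Margin = z* · SE = 2.326 · 0.01909 = 0.0444

CI: 0.312 ± 0.0444 = (0.268, 0.356)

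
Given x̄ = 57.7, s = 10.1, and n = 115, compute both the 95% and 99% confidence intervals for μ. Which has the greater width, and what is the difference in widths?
99% CI is wider by 1.21

df = 114
95% CI: t* = 1.981, (55.83, 59.57), width = 2 · t* · s/√n = 3.73
99% CI: t* = 2.620, (55.23, 60.17), width = 2 · t* · s/√n = 4.94

The 99% CI is wider by 4.94 - 3.73 = 1.21.
Higher confidence requires a wider interval.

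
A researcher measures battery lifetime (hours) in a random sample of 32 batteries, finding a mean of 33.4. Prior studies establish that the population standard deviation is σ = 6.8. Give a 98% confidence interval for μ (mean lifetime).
(30.60, 36.20)

z-interval (σ known):
z* = 2.326 for 98% confidence

Margin of error = z* · σ/√n = 2.326 · 6.8/√32 = 2.80

CI: (33.4 - 2.80, 33.4 + 2.80) = (30.60, 36.20)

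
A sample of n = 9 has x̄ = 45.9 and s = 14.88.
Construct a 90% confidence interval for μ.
(36.67, 55.13)

t-interval (σ unknown):
df = n - 1 = 8
t* = 1.860 for 90% confidence

Margin of error = t* · s/√n = 1.860 · 14.88/√9 = 9.23

CI: (36.67, 55.13)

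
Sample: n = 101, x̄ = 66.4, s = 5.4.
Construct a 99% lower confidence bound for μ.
μ ≥ 65.13

Lower bound (one-sided):
t* = 2.364 (one-sided for 99%)
Lower bound = x̄ - t* · s/√n = 66.4 - 2.364 · 5.4/√101 = 65.13

We are 99% confident that μ ≥ 65.13.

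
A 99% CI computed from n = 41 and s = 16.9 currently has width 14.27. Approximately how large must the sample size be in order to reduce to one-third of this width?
n ≈ 369

CI width ∝ 1/√n
To reduce width by factor 3, need √n to grow by 3 → need 3² = 9 times as many samples.

Current: n = 41, width = 14.27
New: n = 369, width ≈ 4.56

Width reduced by factor of 14.27/4.56 = 3.13.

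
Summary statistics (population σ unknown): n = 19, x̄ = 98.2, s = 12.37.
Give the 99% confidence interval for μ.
(90.03, 106.37)

t-interval (σ unknown):
df = n - 1 = 18
t* = 2.878 for 99% confidence

Margin of error = t* · s/√n = 2.878 · 12.37/√19 = 8.17

CI: (90.03, 106.37)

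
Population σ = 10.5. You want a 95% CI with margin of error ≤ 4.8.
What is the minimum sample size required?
n ≥ 19

For margin E ≤ 4.8:
n ≥ (z* · σ / E)²
n ≥ (1.960 · 10.5 / 4.8)²
n ≥ 18.38

Minimum n = 19 (rounding up)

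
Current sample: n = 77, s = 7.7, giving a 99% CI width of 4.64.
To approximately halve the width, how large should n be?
n ≈ 308

CI width ∝ 1/√n
To reduce width by factor 2, need √n to grow by 2 → need 2² = 4 times as many samples.

Current: n = 77, width = 4.64
New: n = 308, width ≈ 2.27

Width reduced by factor of 4.64/2.27 = 2.04.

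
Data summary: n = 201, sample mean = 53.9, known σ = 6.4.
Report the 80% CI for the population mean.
(53.32, 54.48)

z-interval (σ known):
z* = 1.282 for 80% confidence

Margin of error = z* · σ/√n = 1.282 · 6.4/√201 = 0.58

CI: (53.9 - 0.58, 53.9 + 0.58) = (53.32, 54.48)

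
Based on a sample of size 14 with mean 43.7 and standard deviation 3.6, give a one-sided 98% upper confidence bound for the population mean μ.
μ ≤ 45.90

Upper bound (one-sided):
t* = 2.282 (one-sided for 98%)
Upper bound = x̄ + t* · s/√n = 43.7 + 2.282 · 3.6/√14 = 45.90

We are 98% confident that μ ≤ 45.90.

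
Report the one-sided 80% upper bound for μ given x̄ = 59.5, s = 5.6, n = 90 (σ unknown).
μ ≤ 60.00

Upper bound (one-sided):
t* = 0.846 (one-sided for 80%)
Upper bound = x̄ + t* · s/√n = 59.5 + 0.846 · 5.6/√90 = 60.00

We are 80% confident that μ ≤ 60.00.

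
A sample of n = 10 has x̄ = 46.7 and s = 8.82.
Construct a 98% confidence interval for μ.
(38.83, 54.57)

t-interval (σ unknown):
df = n - 1 = 9
t* = 2.821 for 98% confidence

Margin of error = t* · s/√n = 2.821 · 8.82/√10 = 7.87

CI: (38.83, 54.57)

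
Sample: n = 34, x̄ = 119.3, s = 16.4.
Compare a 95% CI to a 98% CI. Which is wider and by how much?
98% CI is wider by 2.30

df = 33
95% CI: t* = 2.035, (113.58, 125.02), width = 2 · t* · s/√n = 11.45
98% CI: t* = 2.445, (112.42, 126.18), width = 2 · t* · s/√n = 13.75

The 98% CI is wider by 13.75 - 11.45 = 2.30.
Higher confidence requires a wider interval.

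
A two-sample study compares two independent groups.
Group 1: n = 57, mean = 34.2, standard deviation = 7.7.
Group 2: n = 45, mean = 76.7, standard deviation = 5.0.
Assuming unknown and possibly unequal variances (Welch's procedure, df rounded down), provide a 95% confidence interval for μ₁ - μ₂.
(-45.01, -39.99)

Difference: x̄₁ - x̄₂ = -42.50
SE = √(s₁²/n₁ + s₂²/n₂) = √(7.7²/57 + 5.0²/45) = 1.2632
df = 96.69 → 96 (Welch–Satterthwaite, rounded down)
t* = 1.985

CI: -42.50 ± 1.985 · 1.2632 = -42.50 ± 2.51 = (-45.01, -39.99)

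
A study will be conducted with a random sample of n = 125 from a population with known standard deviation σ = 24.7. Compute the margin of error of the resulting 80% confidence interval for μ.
Margin of error = 2.83

Margin of error = z* · σ/√n
= 1.282 · 24.7/√125
= 1.282 · 24.7/11.1803
= 2.83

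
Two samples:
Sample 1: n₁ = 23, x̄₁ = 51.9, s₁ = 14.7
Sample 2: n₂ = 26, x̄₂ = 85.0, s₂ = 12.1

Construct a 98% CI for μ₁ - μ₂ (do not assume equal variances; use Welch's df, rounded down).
(-42.47, -23.73)

Difference: x̄₁ - x̄₂ = -33.10
SE = √(s₁²/n₁ + s₂²/n₂) = √(14.7²/23 + 12.1²/26) = 3.8764
df = 42.76 → 42 (Welch–Satterthwaite, rounded down)
t* = 2.418

CI: -33.10 ± 2.418 · 3.8764 = -33.10 ± 9.37 = (-42.47, -23.73)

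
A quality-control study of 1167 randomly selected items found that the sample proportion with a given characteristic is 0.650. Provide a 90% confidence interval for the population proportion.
(0.627, 0.673)

Proportion CI:
SE = √(p̂(1-p̂)/n) = √(0.650 · 0.350 / 1167) = 0.01396

z* = 1.645
Margin = z* · SE = 1.645 · 0.01396 = 0.0230

CI: 0.650 ± 0.0230 = (0.627, 0.673)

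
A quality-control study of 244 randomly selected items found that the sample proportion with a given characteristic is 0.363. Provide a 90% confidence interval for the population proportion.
(0.312, 0.414)

Proportion CI:
SE = √(p̂(1-p̂)/n) = √(0.363 · 0.637 / 244) = 0.03078

z* = 1.645
Margin = z* · SE = 1.645 · 0.03078 = 0.0506

CI: 0.363 ± 0.0506 = (0.312, 0.414)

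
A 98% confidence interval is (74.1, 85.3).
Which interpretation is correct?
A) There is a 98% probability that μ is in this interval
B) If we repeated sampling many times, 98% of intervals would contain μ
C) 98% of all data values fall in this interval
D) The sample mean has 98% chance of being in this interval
B

A) Wrong — μ is fixed; the randomness lives in the interval, not in μ.
B) Correct — this is the frequentist long-run coverage interpretation.
C) Wrong — a CI is about the parameter μ, not individual data values.
D) Wrong — x̄ is observed and sits in the interval by construction.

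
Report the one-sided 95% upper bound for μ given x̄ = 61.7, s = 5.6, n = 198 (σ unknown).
μ ≤ 62.36

Upper bound (one-sided):
t* = 1.653 (one-sided for 95%)
Upper bound = x̄ + t* · s/√n = 61.7 + 1.653 · 5.6/√198 = 62.36

We are 95% confident that μ ≤ 62.36.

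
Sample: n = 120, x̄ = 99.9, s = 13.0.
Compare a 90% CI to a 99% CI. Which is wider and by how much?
99% CI is wider by 2.27

df = 119
90% CI: t* = 1.658, (97.93, 101.87), width = 2 · t* · s/√n = 3.94
99% CI: t* = 2.618, (96.79, 103.01), width = 2 · t* · s/√n = 6.21

The 99% CI is wider by 6.21 - 3.94 = 2.27.
Higher confidence requires a wider interval.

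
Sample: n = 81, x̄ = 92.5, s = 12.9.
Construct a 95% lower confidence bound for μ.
μ ≥ 90.11

Lower bound (one-sided):
t* = 1.664 (one-sided for 95%)
Lower bound = x̄ - t* · s/√n = 92.5 - 1.664 · 12.9/√81 = 90.11

We are 95% confident that μ ≥ 90.11.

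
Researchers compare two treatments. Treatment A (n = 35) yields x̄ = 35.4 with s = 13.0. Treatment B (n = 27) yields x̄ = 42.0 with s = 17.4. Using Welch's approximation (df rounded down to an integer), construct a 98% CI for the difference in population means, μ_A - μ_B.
(-16.25, 3.05)

Difference: x̄₁ - x̄₂ = -6.60
SE = √(s₁²/n₁ + s₂²/n₂) = √(13.0²/35 + 17.4²/27) = 4.0052
df = 46.60 → 46 (Welch–Satterthwaite, rounded down)
t* = 2.410

CI: -6.60 ± 2.410 · 4.0052 = -6.60 ± 9.65 = (-16.25, 3.05)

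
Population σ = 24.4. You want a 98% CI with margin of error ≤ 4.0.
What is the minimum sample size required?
n ≥ 202

For margin E ≤ 4.0:
n ≥ (z* · σ / E)²
n ≥ (2.326 · 24.4 / 4.0)²
n ≥ 201.32

Minimum n = 202 (rounding up)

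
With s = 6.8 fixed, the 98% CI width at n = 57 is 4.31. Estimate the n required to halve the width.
n ≈ 228

CI width ∝ 1/√n
To reduce width by factor 2, need √n to grow by 2 → need 2² = 4 times as many samples.

Current: n = 57, width = 4.31
New: n = 228, width ≈ 2.11

Width reduced by factor of 4.31/2.11 = 2.04.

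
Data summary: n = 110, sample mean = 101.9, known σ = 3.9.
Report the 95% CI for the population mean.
(101.17, 102.63)

z-interval (σ known):
z* = 1.960 for 95% confidence

Margin of error = z* · σ/√n = 1.960 · 3.9/√110 = 0.73

CI: (101.9 - 0.73, 101.9 + 0.73) = (101.17, 102.63)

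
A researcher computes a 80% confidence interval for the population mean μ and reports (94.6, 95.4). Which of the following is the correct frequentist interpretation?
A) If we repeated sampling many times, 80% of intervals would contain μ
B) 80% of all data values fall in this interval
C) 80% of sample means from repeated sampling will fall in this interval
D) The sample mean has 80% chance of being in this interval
A

A) Correct — this is the frequentist long-run coverage interpretation.
B) Wrong — a CI is about the parameter μ, not individual data values.
C) Wrong — coverage applies to intervals containing μ, not to future x̄ values.
D) Wrong — x̄ is observed and sits in the interval by construction.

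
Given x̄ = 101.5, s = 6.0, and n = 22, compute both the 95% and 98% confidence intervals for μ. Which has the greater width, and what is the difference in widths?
98% CI is wider by 1.12

df = 21
95% CI: t* = 2.080, (98.84, 104.16), width = 2 · t* · s/√n = 5.32
98% CI: t* = 2.518, (98.28, 104.72), width = 2 · t* · s/√n = 6.44

The 98% CI is wider by 6.44 - 5.32 = 1.12.
Higher confidence requires a wider interval.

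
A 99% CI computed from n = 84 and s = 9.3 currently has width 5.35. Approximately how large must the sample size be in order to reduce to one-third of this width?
n ≈ 756

CI width ∝ 1/√n
To reduce width by factor 3, need √n to grow by 3 → need 3² = 9 times as many samples.

Current: n = 84, width = 5.35
New: n = 756, width ≈ 1.75

Width reduced by factor of 5.35/1.75 = 3.06.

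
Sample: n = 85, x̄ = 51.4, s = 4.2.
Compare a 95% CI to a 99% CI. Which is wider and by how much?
99% CI is wider by 0.59

df = 84
95% CI: t* = 1.989, (50.49, 52.31), width = 2 · t* · s/√n = 1.81
99% CI: t* = 2.636, (50.20, 52.60), width = 2 · t* · s/√n = 2.40

The 99% CI is wider by 2.40 - 1.81 = 0.59.
Higher confidence requires a wider interval.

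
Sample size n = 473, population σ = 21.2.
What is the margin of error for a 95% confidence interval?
Margin of error = 1.91

Margin of error = z* · σ/√n
= 1.960 · 21.2/√473
= 1.960 · 21.2/21.7486
= 1.91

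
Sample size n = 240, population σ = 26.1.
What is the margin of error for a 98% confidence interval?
Margin of error = 3.92

Margin of error = z* · σ/√n
= 2.326 · 26.1/√240
= 2.326 · 26.1/15.4919
= 3.92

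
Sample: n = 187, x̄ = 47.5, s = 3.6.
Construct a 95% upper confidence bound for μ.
μ ≤ 47.94

Upper bound (one-sided):
t* = 1.653 (one-sided for 95%)
Upper bound = x̄ + t* · s/√n = 47.5 + 1.653 · 3.6/√187 = 47.94

We are 95% confident that μ ≤ 47.94.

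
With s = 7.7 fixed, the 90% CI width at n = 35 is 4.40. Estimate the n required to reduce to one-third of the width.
n ≈ 315

CI width ∝ 1/√n
To reduce width by factor 3, need √n to grow by 3 → need 3² = 9 times as many samples.

Current: n = 35, width = 4.40
New: n = 315, width ≈ 1.43

Width reduced by factor of 4.40/1.43 = 3.08.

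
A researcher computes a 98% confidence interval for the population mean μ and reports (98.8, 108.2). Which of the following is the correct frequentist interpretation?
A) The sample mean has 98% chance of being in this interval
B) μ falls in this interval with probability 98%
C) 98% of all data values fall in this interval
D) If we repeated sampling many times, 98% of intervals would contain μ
D

A) Wrong — x̄ is observed and sits in the interval by construction.
B) Wrong — μ is fixed; the randomness lives in the interval, not in μ.
C) Wrong — a CI is about the parameter μ, not individual data values.
D) Correct — this is the frequentist long-run coverage interpretation.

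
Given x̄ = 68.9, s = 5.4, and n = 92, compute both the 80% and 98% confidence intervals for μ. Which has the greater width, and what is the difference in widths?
98% CI is wider by 1.22

df = 91
80% CI: t* = 1.291, (68.17, 69.63), width = 2 · t* · s/√n = 1.45
98% CI: t* = 2.368, (67.57, 70.23), width = 2 · t* · s/√n = 2.67

The 98% CI is wider by 2.67 - 1.45 = 1.22.
Higher confidence requires a wider interval.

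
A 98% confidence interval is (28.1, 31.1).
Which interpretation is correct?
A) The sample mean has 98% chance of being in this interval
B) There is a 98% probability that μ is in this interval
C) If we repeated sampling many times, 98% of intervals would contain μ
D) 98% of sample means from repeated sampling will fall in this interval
C

A) Wrong — x̄ is observed and sits in the interval by construction.
B) Wrong — μ is fixed; the randomness lives in the interval, not in μ.
C) Correct — this is the frequentist long-run coverage interpretation.
D) Wrong — coverage applies to intervals containing μ, not to future x̄ values.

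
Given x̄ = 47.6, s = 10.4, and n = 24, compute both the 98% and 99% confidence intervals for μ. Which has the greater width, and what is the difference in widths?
99% CI is wider by 1.31

df = 23
98% CI: t* = 2.500, (42.29, 52.91), width = 2 · t* · s/√n = 10.61
99% CI: t* = 2.807, (41.64, 53.56), width = 2 · t* · s/√n = 11.92

The 99% CI is wider by 11.92 - 10.61 = 1.31.
Higher confidence requires a wider interval.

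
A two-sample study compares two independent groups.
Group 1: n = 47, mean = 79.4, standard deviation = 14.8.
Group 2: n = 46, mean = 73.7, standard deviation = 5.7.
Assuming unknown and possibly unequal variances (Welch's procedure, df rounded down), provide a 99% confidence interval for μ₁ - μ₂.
(-0.47, 11.87)

Difference: x̄₁ - x̄₂ = 5.70
SE = √(s₁²/n₁ + s₂²/n₂) = √(14.8²/47 + 5.7²/46) = 2.3166
df = 59.60 → 59 (Welch–Satterthwaite, rounded down)
t* = 2.662

CI: 5.70 ± 2.662 · 2.3166 = 5.70 ± 6.17 = (-0.47, 11.87)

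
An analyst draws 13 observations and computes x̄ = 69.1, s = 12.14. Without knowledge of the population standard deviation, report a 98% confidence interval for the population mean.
(60.07, 78.13)

t-interval (σ unknown):
df = n - 1 = 12
t* = 2.681 for 98% confidence

Margin of error = t* · s/√n = 2.681 · 12.14/√13 = 9.03

CI: (60.07, 78.13)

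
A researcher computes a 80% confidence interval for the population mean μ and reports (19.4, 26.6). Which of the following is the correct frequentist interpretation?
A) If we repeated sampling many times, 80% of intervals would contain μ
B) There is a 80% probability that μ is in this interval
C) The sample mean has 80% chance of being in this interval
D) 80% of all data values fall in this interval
A

A) Correct — this is the frequentist long-run coverage interpretation.
B) Wrong — μ is fixed; the randomness lives in the interval, not in μ.
C) Wrong — x̄ is observed and sits in the interval by construction.
D) Wrong — a CI is about the parameter μ, not individual data values.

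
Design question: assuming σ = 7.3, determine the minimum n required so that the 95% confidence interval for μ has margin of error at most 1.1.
n ≥ 170

For margin E ≤ 1.1:
n ≥ (z* · σ / E)²
n ≥ (1.960 · 7.3 / 1.1)²
n ≥ 169.19

Minimum n = 170 (rounding up)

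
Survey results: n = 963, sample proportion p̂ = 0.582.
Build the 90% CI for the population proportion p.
(0.556, 0.608)

Proportion CI:
SE = √(p̂(1-p̂)/n) = √(0.582 · 0.418 / 963) = 0.01589

z* = 1.645
Margin = z* · SE = 1.645 · 0.01589 = 0.0261

CI: 0.582 ± 0.0261 = (0.556, 0.608)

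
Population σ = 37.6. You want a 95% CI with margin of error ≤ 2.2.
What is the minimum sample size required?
n ≥ 1123

For margin E ≤ 2.2:
n ≥ (z* · σ / E)²
n ≥ (1.960 · 37.6 / 2.2)²
n ≥ 1122.13

Minimum n = 1123 (rounding up)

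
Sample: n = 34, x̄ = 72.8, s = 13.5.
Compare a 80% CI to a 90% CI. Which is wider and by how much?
90% CI is wider by 1.77

df = 33
80% CI: t* = 1.308, (69.77, 75.83), width = 2 · t* · s/√n = 6.06
90% CI: t* = 1.692, (68.88, 76.72), width = 2 · t* · s/√n = 7.83

The 90% CI is wider by 7.83 - 6.06 = 1.77.
Higher confidence requires a wider interval.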